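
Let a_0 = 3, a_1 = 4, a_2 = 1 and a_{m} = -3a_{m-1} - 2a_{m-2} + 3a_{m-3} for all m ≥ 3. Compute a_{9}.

The ordinary generating function has denominator 1 + 3t + 2t^2 - 3t^3.
Iterating the recurrence: a_0,…,a_{9} = 3, 4, 1, -2, 16, -41, 85, -125, 82, 259.

259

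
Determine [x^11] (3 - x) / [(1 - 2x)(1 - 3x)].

1406936

Partial fractions give a closed form: a_n = (-5)·2^n + (8)·3^n.
At n = 11: a_11 = 1406936.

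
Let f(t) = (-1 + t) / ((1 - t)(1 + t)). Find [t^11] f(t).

1

The denominator gives the recurrence a_n = a_(n−2) for n ≥ 3; the numerator fixes a_0 = -1, a_1 = 1, a_2 = -1.
Iterating: -1, 1, -1, 1, -1, 1, -1, 1, -1, 1, -1, 1, so a_11 = 1.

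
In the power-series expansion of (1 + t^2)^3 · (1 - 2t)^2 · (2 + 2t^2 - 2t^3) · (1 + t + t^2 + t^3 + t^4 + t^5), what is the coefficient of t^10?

(1 + t^2)^3 has coefficients 1,0,3,0,3,0,1 for degrees 0…6.
(1 - 2t)^2 has coefficients 1,-4,4,0,0,0,0,0,0,0,0 for degrees 0…10.
Multiplying by (2 + 2t^2 - 2t^3) gives running coefficients 2,-8,10,-10,16,-8,0,0,0,0,0 for degrees 0…10.
Finally multiplying by (1 + t + t^2 + t^3 + t^4 + t^5), the product of all factors after the first has coefficients 2,-6,4,-6,10,2,0,8,-2,8,-8 for degrees 0…10.
[t^10] = 1·(-8) + 3·(-2) + 3·0 + 1·10 = -4.

-4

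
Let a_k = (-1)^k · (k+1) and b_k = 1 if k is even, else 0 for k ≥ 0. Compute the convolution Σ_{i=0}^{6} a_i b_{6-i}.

16

The convolution is the x^6 coefficient of A(x)B(x).
Σ = 1·1 − 2·0 + 3·1 − 4·0 + 5·1 − 6·0 + 7·1 = 16.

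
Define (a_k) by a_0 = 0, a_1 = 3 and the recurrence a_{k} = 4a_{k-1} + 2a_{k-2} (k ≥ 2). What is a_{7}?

21144

The ordinary generating function has denominator 1 - 4t - 2t^2.
Iterating the recurrence: a_0,…,a_{7} = 0, 3, 12, 54, 240, 1068, 4752, 21144.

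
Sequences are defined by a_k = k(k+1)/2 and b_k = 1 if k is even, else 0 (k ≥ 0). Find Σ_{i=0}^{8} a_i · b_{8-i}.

70

The convolution is the t^8 coefficient of A(t)B(t).
Σ = 0·1 + 1·0 + 3·1 + 6·0 + 10·1 + 15·0 + 21·1 + 28·0 + 36·1 = 70.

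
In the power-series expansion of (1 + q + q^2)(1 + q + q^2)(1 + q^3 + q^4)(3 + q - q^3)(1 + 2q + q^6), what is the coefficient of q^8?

32

(1 + q + q^2) has coefficients 1,1,1 for degrees 0…2.
(1 + q + q^2) has coefficients 1,1,1,0,0,0,0,0,0 for degrees 0…8.
Multiplying by (1 + q^3 + q^4) gives running coefficients 1,1,1,1,2,2,1,0,0 for degrees 0…8.
Multiplying by (3 + q - q^3) gives running coefficients 3,4,4,3,6,7,4,-1,-2 for degrees 0…8.
Finally multiplying by (1 + 2q + q^6), the product of all factors after the first has coefficients 3,10,12,11,12,19,21,11,0 for degrees 0…8.
[q^8] = 1·0 + 1·11 + 1·21 = 32.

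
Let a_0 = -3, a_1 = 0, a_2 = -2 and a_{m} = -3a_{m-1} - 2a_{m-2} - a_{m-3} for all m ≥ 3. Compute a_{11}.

8269

The ordinary generating function has denominator 1 + 3z + 2z^2 + z^3.
Iterating the recurrence: a_0,…,a_{11} = -3, 0, -2, 9, -23, 53, -122, 283, -658, 1530, -3557, 8269.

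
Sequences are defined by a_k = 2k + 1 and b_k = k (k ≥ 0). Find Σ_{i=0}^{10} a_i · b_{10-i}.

This is [x^10] in the product of the two ordinary generating functions.
Σ = 1·10 + 3·9 + 5·8 + 7·7 + 9·6 + 11·5 + 13·4 + 15·3 + 17·2 + 19·1 + 21·0 = 385.

385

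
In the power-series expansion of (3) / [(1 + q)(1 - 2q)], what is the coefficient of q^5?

63

Partial fractions give a closed form: a_n = (1)·(-1)^n + (2)·2^n.
At n = 5: a_5 = 63.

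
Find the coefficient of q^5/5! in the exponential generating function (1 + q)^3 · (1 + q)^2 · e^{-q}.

The EGF product rule gives c_5 = Σ_{k_1+k_2+k_3=5} C(5; k_1,k_2,k_3) · ∏ g_i(k_i), where (1+q)^3 gives the falling factorial (3)_k; (1+q)^2 gives the falling factorial (2)_k; e^{-q} gives (-1)^k.
g_1(k) for k = 0…5: 1, 3, 6, 6, 0, 0.
g_2(k) for k = 0…5: 1, 2, 2, 0, 0, 0.
g_3(k) for k = 0…5: 1, -1, 1, -1, 1, -1.
First combine the last two factors: h(k) = Σ_j C(k,j)·g_2(j)·g_3(k−j) for k = 0…5: 1, 1, -1, -1, 5, -11.
c_5 = Σ_k C(5,k)·g_1(k)·h(5−k) = 1·1·(-11) + 5·3·5 + 10·6·(-1) + 10·6·(-1) = −11 + 75 − 60 − 60 = -56.

-56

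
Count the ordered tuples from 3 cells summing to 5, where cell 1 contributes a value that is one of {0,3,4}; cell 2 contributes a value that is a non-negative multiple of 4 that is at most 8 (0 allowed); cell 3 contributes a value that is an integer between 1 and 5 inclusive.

The generating function for the choices is (1 + q^3 + q^4)·(1 + q^4 + q^8)·(q + q^2 + q^3 + q^4 + q^5); the count is [q^5].
(1 + q^3 + q^4) has coefficients 1,0,0,1,1 for degrees 0…4.
(1 + q^4 + q^8) has coefficients 1,0,0,0,1,0 for degrees 0…5.
Finally multiplying by (q + q^2 + q^3 + q^4 + q^5), the product of all factors after the first has coefficients 0,1,1,1,1,2 for degrees 0…5.
[q^5] = 1·2 + 1·1 + 1·1 = 4.

4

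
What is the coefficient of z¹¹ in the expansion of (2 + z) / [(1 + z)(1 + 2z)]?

Partial fractions give a closed form: a_n = (-1)·(-1)^n + (3)·(-2)^n.
At n = 11: a_11 = -6143.

-6143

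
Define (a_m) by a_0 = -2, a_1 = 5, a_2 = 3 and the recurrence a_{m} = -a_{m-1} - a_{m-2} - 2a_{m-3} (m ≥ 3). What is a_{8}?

The ordinary generating function has denominator 1 + y + y^2 + 2y^3.
Iterating the recurrence: a_0,…,a_{8} = -2, 5, 3, -4, -9, 7, 10, 1, -25.

-25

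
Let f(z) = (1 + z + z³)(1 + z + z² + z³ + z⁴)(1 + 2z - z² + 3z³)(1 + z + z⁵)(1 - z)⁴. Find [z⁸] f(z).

-2

(1 + z + z³) has coefficients 1,1,0,1 for degrees 0…3.
(1 + z + z² + z³ + z⁴) has coefficients 1,1,1,1,1,0,0,0,0 for degrees 0…8.
Multiplying by (1 + 2z - z² + 3z³) gives running coefficients 1,3,2,5,5,4,2,3,0 for degrees 0…8.
Multiplying by (1 + z + z⁵) gives running coefficients 1,4,5,7,10,10,9,7,8 for degrees 0…8.
Finally multiplying by (1 - z)⁴, the product of all factors after the first has coefficients 1,0,-5,7,-3,-4,6,-2,4 for degrees 0…8.
[z⁸] = 1·4 + 1·(-2) + 1·(-4) = -2.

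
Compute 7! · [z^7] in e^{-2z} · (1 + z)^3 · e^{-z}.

-486

The EGF product rule gives c_7 = Σ_{k_1+k_2+k_3=7} C(7; k_1,k_2,k_3) · ∏ g_i(k_i), where e^{-2z} gives (-2)^k; (1+z)^3 gives the falling factorial (3)_k; e^{-z} gives (-1)^k.
g_1(k) for k = 0…7: 1, -2, 4, -8, 16, -32, 64, -128.
g_2(k) for k = 0…7: 1, 3, 6, 6, 0, 0, 0, 0.
g_3(k) for k = 0…7: 1, -1, 1, -1, 1, -1, 1, -1.
First combine the last two factors: h(k) = Σ_j C(k,j)·g_2(j)·g_3(k−j) for k = 0…7: 1, 2, 1, -4, 1, 14, -47, 104.
c_7 = Σ_k C(7,k)·g_1(k)·h(7−k) = 1·1·104 + 7·(-2)·(-47) + 21·4·14 + 35·(-8)·1 + 35·16·(-4) + 21·(-32)·1 + 7·64·2 + 1·(-128)·1 = 104 + 658 + 1176 − 280 − 2240 − 672 + 896 − 128 = -486.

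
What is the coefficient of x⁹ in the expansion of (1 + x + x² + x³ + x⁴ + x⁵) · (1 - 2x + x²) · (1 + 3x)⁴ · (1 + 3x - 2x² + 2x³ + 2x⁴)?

-322

(1 + x + x² + x³ + x⁴ + x⁵) has coefficients 1,1,1,1,1,1 for degrees 0…5.
(1 - 2x + x²) has coefficients 1,-2,1,0,0,0,0,0,0,0 for degrees 0…9.
Multiplying by (1 + 3x)⁴ gives running coefficients 1,10,31,12,-81,-54,81,0,0,0 for degrees 0…9.
Finally multiplying by (1 + 3x - 2x² + 2x³ + 2x⁴), the product of all factors after the first has coefficients 1,13,59,87,-85,-239,167,213,-432,54 for degrees 0…9.
[x⁹] = 1·54 + 1·(-432) + 1·213 + 1·167 + 1·(-239) + 1·(-85) = -322.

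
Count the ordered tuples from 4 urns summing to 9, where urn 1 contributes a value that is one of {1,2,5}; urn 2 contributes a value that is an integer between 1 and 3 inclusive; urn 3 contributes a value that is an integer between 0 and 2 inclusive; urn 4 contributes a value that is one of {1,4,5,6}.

16

The generating function for the choices is (z + z^2 + z^5)·(z + z^2 + z^3)·(1 + z + z^2)·(z + z^4 + z^5 + z^6); the count is [z^9].
(z + z^2 + z^5) has coefficients 0,1,1,0,0,1 for degrees 0…5.
(z + z^2 + z^3) has coefficients 0,1,1,1,0,0,0,0,0,0 for degrees 0…9.
Multiplying by (1 + z + z^2) gives running coefficients 0,1,2,3,2,1,0,0,0,0 for degrees 0…9.
Finally multiplying by (z + z^4 + z^5 + z^6), the product of all factors after the first has coefficients 0,0,1,2,3,3,4,6,7,6 for degrees 0…9.
[z^9] = 1·7 + 1·6 + 1·3 = 16.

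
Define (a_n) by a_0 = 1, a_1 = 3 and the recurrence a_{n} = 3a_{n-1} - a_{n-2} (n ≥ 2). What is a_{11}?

46368

The ordinary generating function has denominator 1 - 3q + q^2.
Iterating the recurrence: a_0,…,a_{11} = 1, 3, 8, 21, 55, 144, 377, 987, 2584, 6765, 17711, 46368.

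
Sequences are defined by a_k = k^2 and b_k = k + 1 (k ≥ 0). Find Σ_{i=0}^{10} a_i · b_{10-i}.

The convolution is the t^10 coefficient of A(t)B(t).
Σ = 0·11 + 1·10 + 4·9 + 9·8 + 16·7 + 25·6 + 36·5 + 49·4 + 64·3 + 81·2 + 100·1 = 1210.

1210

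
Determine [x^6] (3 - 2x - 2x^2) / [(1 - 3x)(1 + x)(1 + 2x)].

871

The denominator gives the recurrence a_n = 7a_(n−2) + 6a_(n−3) for n ≥ 3; the numerator fixes a_0 = 3, a_1 = -2, a_2 = 19.
Iterating: 3, -2, 19, 4, 121, 142, 871, so a_6 = 871.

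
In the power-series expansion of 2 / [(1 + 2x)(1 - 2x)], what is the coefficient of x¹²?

The denominator gives the recurrence a_n = 4a_(n−2) for n ≥ 2; the numerator fixes a_0 = 2, a_1 = 0.
Iterating: 2, 0, 8, 0, 32, 0, 128, 0, 512, 0, 2048, 0, 8192, so a_12 = 8192.

8192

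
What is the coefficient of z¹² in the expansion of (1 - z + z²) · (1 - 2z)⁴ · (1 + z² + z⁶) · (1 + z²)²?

209

(1 - z + z²) has coefficients 1,-1,1 for degrees 0…2.
(1 - 2z)⁴ has coefficients 1,-8,24,-32,16,0,0,0,0,0,0,0,0 for degrees 0…12.
Multiplying by (1 + z² + z⁶) gives running coefficients 1,-8,25,-40,40,-32,17,-8,24,-32,16,0,0 for degrees 0…12.
Finally multiplying by (1 + z²)², the product of all factors after the first has coefficients 1,-8,27,-56,91,-120,122,-112,98,-80,81,-72,56 for degrees 0…12.
[z¹²] = 1·56 − 1·(-72) + 1·81 = 209.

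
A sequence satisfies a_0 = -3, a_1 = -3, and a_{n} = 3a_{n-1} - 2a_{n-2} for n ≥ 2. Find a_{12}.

The ordinary generating function has denominator 1 - 3q + 2q^2.
Iterating the recurrence: a_0,…,a_{12} = -3, -3, -3, -3, -3, -3, -3, -3, -3, -3, -3, -3, -3.

-3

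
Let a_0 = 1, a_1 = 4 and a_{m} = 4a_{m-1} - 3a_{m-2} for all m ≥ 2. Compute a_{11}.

The ordinary generating function has denominator 1 - 4z + 3z^2.
Iterating the recurrence: a_0,…,a_{11} = 1, 4, 13, 40, 121, 364, 1093, 3280, 9841, 29524, 88573, 265720.

265720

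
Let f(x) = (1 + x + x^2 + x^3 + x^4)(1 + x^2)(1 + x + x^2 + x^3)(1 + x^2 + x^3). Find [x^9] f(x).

(1 + x + x^2 + x^3 + x^4) has coefficients 1,1,1,1,1 for degrees 0…4.
(1 + x^2) has coefficients 1,0,1,0,0,0,0,0,0,0 for degrees 0…9.
Multiplying by (1 + x + x^2 + x^3) gives running coefficients 1,1,2,2,1,1,0,0,0,0 for degrees 0…9.
Finally multiplying by (1 + x^2 + x^3), the product of all factors after the first has coefficients 1,1,3,4,4,5,3,2,1,0 for degrees 0…9.
[x^9] = 1·0 + 1·1 + 1·2 + 1·3 + 1·5 = 11.

11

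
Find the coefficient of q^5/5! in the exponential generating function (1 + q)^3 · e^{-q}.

The EGF product rule gives c_5 = Σ_{k_1+k_2=5} C(5; k_1,k_2) · ∏ g_i(k_i), where (1+q)^3 gives the falling factorial (3)_k; e^{-q} gives (-1)^k.
g_1(k) for k = 0…5: 1, 3, 6, 6, 0, 0.
g_2(k) for k = 0…5: 1, -1, 1, -1, 1, -1.
c_5 = Σ_k C(5,k)·g_1(k)·g_2(5−k) = 1·1·(-1) + 5·3·1 + 10·6·(-1) + 10·6·1 = −1 + 15 − 60 + 60 = 14.

14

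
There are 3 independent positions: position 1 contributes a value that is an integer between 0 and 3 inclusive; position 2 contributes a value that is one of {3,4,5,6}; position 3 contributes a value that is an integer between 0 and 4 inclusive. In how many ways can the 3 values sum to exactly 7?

The generating function for the choices is (1 + x + x^2 + x^3)·(x^3 + x^4 + x^5 + x^6)·(1 + x + x^2 + x^3 + x^4); the count is [x^7].
(1 + x + x^2 + x^3) has coefficients 1,1,1,1 for degrees 0…3.
(x^3 + x^4 + x^5 + x^6) has coefficients 0,0,0,1,1,1,1,0 for degrees 0…7.
Finally multiplying by (1 + x + x^2 + x^3 + x^4), the product of all factors after the first has coefficients 0,0,0,1,2,3,4,4 for degrees 0…7.
[x^7] = 1·4 + 1·4 + 1·3 + 1·2 = 13.

13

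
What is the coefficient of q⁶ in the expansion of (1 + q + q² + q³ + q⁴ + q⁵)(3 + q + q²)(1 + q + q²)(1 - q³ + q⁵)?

5

(1 + q + q² + q³ + q⁴ + q⁵) has coefficients 1,1,1,1,1,1 for degrees 0…5.
(3 + q + q²) has coefficients 3,1,1,0,0,0,0 for degrees 0…6.
Multiplying by (1 + q + q²) gives running coefficients 3,4,5,2,1,0,0 for degrees 0…6.
Finally multiplying by (1 - q³ + q⁵), the product of all factors after the first has coefficients 3,4,5,-1,-3,-2,2 for degrees 0…6.
[q⁶] = 1·2 + 1·(-2) + 1·(-3) + 1·(-1) + 1·5 + 1·4 = 5.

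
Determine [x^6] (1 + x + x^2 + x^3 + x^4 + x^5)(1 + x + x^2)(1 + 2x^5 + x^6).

7

(1 + x + x^2 + x^3 + x^4 + x^5) has coefficients 1,1,1,1,1,1 for degrees 0…5.
(1 + x + x^2) has coefficients 1,1,1,0,0,0,0 for degrees 0…6.
Finally multiplying by (1 + 2x^5 + x^6), the product of all factors after the first has coefficients 1,1,1,0,0,2,3 for degrees 0…6.
[x^6] = 1·3 + 1·2 + 1·0 + 1·0 + 1·1 + 1·1 = 7.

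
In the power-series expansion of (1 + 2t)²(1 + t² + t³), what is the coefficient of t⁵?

(1 + 2t)² has coefficients 1,4,4 for degrees 0…2.
(1 + t² + t³) has coefficients 1,0,1,1,0,0 for degrees 0…5.
[t⁵] = 1·0 + 4·0 + 4·1 = 4.

4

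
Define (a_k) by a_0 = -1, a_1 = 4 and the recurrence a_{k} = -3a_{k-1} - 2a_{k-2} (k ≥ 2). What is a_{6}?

The ordinary generating function has denominator 1 + 3y + 2y^2.
Iterating the recurrence: a_0,…,a_{6} = -1, 4, -10, 22, -46, 94, -190.

-190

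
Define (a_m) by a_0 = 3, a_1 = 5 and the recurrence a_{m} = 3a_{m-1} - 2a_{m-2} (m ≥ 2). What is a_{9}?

The ordinary generating function has denominator 1 - 3y + 2y^2.
Iterating the recurrence: a_0,…,a_{9} = 3, 5, 9, 17, 33, 65, 129, 257, 513, 1025.

1025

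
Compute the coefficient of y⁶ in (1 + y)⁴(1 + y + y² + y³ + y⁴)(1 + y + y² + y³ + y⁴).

68

(1 + y)⁴ has coefficients 1,4,6,4,1 for degrees 0…4.
(1 + y + y² + y³ + y⁴) has coefficients 1,1,1,1,1,0,0 for degrees 0…6.
Finally multiplying by (1 + y + y² + y³ + y⁴), the product of all factors after the first has coefficients 1,2,3,4,5,4,3 for degrees 0…6.
[y⁶] = 1·3 + 4·4 + 6·5 + 4·4 + 1·3 = 68.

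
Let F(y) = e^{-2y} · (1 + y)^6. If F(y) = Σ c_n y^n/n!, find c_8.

-5888

The EGF product rule gives c_8 = Σ_{k_1+k_2=8} C(8; k_1,k_2) · ∏ g_i(k_i), where e^{-2y} gives (-2)^k; (1+y)^6 gives the falling factorial (6)_k.
g_1(k) for k = 0…8: 1, -2, 4, -8, 16, -32, 64, -128, 256.
g_2(k) for k = 0…8: 1, 6, 30, 120, 360, 720, 720, 0, 0.
c_8 = Σ_k C(8,k)·g_1(k)·g_2(8−k) = 28·4·720 + 56·(-8)·720 + 70·16·360 + 56·(-32)·120 + 28·64·30 + 8·(-128)·6 + 1·256·1 = 80640 − 322560 + 403200 − 215040 + 53760 − 6144 + 256 = -5888.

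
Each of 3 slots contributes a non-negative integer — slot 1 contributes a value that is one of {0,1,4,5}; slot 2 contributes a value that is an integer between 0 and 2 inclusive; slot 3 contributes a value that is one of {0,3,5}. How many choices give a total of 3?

The generating function for the choices is (1 + y + y⁴ + y⁵)·(1 + y + y²)·(1 + y³ + y⁵); the count is [y³].
(1 + y + y⁴ + y⁵) has coefficients 1,1,0,0 for degrees 0…3.
(1 + y + y²) has coefficients 1,1,1,0 for degrees 0…3.
Finally multiplying by (1 + y³ + y⁵), the product of all factors after the first has coefficients 1,1,1,1 for degrees 0…3.
[y³] = 1·1 + 1·1 = 2.

2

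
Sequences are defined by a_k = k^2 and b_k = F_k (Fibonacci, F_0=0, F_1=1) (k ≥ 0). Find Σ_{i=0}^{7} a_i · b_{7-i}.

This is [x^7] in the product of the two ordinary generating functions.
Σ = 0·13 + 1·8 + 4·5 + 9·3 + 16·2 + 25·1 + 36·1 + 49·0 = 148.

148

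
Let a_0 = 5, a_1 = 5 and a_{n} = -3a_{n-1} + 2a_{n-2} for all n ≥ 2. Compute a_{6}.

The ordinary generating function has denominator 1 + 3x - 2x^2.
Iterating the recurrence: a_0,…,a_{6} = 5, 5, -5, 25, -85, 305, -1085.

-1085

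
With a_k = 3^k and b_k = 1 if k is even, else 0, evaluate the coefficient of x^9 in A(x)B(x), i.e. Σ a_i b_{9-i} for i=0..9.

This is [x^9] in the product of the two ordinary generating functions.
Σ = 1·0 + 3·1 + 9·0 + 27·1 + 81·0 + 243·1 + 729·0 + 2187·1 + 6561·0 + 19683·1 = 22143.

22143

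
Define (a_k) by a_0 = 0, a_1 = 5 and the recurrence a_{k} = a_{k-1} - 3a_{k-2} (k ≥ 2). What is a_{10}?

The ordinary generating function has denominator 1 - t + 3t^2.
Iterating the recurrence: a_0,…,a_{10} = 0, 5, 5, -10, -25, 5, 80, 65, -175, -370, 155.

155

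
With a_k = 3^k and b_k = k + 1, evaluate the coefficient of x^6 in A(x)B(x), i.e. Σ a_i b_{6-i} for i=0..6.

1636

The convolution is the t^6 coefficient of A(t)B(t).
Σ = 1·7 + 3·6 + 9·5 + 27·4 + 81·3 + 243·2 + 729·1 = 1636.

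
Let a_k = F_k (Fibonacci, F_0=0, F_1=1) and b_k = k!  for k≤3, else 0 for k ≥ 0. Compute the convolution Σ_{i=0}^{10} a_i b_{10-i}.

This is [x^10] in the product of the two ordinary generating functions.
Σ = 0·0 + 1·0 + 1·0 + 2·0 + 3·0 + 5·0 + 8·0 + 13·6 + 21·2 + 34·1 + 55·1 = 209.

209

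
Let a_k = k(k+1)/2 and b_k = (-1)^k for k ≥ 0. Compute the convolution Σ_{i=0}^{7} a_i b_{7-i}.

16

This is [x^7] in the product of the two ordinary generating functions.
Σ = 0·(-1) + 1·1 + 3·(-1) + 6·1 + 10·(-1) + 15·1 + 21·(-1) + 28·1 = 16.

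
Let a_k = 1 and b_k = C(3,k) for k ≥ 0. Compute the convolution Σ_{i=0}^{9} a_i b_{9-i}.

The convolution is the x^9 coefficient of A(x)B(x).
Σ = 1·0 + 1·0 + 1·0 + 1·0 + 1·0 + 1·0 + 1·1 + 1·3 + 1·3 + 1·1 = 8.

8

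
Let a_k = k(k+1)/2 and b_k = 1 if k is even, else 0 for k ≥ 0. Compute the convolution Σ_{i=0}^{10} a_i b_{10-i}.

125

This is [x^10] in the product of the two ordinary generating functions.
Σ = 0·1 + 1·0 + 3·1 + 6·0 + 10·1 + 15·0 + 21·1 + 28·0 + 36·1 + 45·0 + 55·1 = 125.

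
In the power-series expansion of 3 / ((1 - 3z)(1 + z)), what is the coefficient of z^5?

Partial fractions give a closed form: a_n = (9/4)·3^n + (3/4)·(-1)^n.
At n = 5: a_5 = 546.

546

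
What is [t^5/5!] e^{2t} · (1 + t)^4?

The EGF product rule gives c_5 = Σ_{k_1+k_2=5} C(5; k_1,k_2) · ∏ g_i(k_i), where e^{2t} gives (2)^k; (1+t)^4 gives the falling factorial (4)_k.
g_1(k) for k = 0…5: 1, 2, 4, 8, 16, 32.
g_2(k) for k = 0…5: 1, 4, 12, 24, 24, 0.
c_5 = Σ_k C(5,k)·g_1(k)·g_2(5−k) = 5·2·24 + 10·4·24 + 10·8·12 + 5·16·4 + 1·32·1 = 240 + 960 + 960 + 320 + 32 = 2512.

2512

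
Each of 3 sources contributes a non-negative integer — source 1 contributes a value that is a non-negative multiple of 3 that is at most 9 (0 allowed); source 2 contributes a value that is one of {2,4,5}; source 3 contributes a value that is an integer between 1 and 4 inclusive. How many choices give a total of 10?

The generating function for the choices is (1 + z³ + z⁶ + z⁹)·(z² + z⁴ + z⁵)·(z + z² + z³ + z⁴); the count is [z¹⁰].
(1 + z³ + z⁶ + z⁹) has coefficients 1,0,0,1,0,0,1,0,0,1 for degrees 0…9.
(z² + z⁴ + z⁵) has coefficients 0,0,1,0,1,1,0,0,0,0,0 for degrees 0…10.
Finally multiplying by (z + z² + z³ + z⁴), the product of all factors after the first has coefficients 0,0,0,1,1,2,3,2,2,1,0 for degrees 0…10.
[z¹⁰] = 1·0 + 1·2 + 1·1 + 1·0 = 3.

3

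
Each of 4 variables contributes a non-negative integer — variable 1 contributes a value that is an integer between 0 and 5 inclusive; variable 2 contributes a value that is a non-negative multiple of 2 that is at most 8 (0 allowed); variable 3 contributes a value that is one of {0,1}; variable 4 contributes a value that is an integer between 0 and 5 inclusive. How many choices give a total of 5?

21

The generating function for the choices is (1 + y + y^2 + y^3 + y^4 + y^5)·(1 + y^2 + y^4 + y^6 + y^8)·(1 + y)·(1 + y + y^2 + y^3 + y^4 + y^5); the count is [y^5].
(1 + y + y^2 + y^3 + y^4 + y^5) has coefficients 1,1,1,1,1,1 for degrees 0…5.
(1 + y^2 + y^4 + y^6 + y^8) has coefficients 1,0,1,0,1,0 for degrees 0…5.
Multiplying by (1 + y) gives running coefficients 1,1,1,1,1,1 for degrees 0…5.
Finally multiplying by (1 + y + y^2 + y^3 + y^4 + y^5), the product of all factors after the first has coefficients 1,2,3,4,5,6 for degrees 0…5.
[y^5] = 1·6 + 1·5 + 1·4 + 1·3 + 1·2 + 1·1 = 21.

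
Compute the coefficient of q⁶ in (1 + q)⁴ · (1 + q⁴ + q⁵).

(1 + q)⁴ has coefficients 1,4,6,4,1 for degrees 0…4.
(1 + q⁴ + q⁵) has coefficients 1,0,0,0,1,1,0 for degrees 0…6.
[q⁶] = 1·0 + 4·1 + 6·1 + 4·0 + 1·0 = 10.

10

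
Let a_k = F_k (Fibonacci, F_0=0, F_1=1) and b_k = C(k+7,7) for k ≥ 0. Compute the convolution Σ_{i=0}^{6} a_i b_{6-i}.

Write out a_i and b_{6-i} for i = 0,…,6 and sum the products.
Σ = 0·1716 + 1·792 + 1·330 + 2·120 + 3·36 + 5·8 + 8·1 = 1518.

1518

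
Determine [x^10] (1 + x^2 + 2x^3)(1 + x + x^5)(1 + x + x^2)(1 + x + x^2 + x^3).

10

(1 + x^2 + 2x^3) has coefficients 1,0,1,2 for degrees 0…3.
(1 + x + x^5) has coefficients 1,1,0,0,0,1,0,0,0,0,0 for degrees 0…10.
Multiplying by (1 + x + x^2) gives running coefficients 1,2,2,1,0,1,1,1,0,0,0 for degrees 0…10.
Finally multiplying by (1 + x + x^2 + x^3), the product of all factors after the first has coefficients 1,3,5,6,5,4,3,3,3,2,1 for degrees 0…10.
[x^10] = 1·1 + 1·3 + 2·3 = 10.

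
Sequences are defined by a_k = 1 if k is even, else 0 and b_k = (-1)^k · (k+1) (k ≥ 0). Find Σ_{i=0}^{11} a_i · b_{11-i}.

The convolution is the t^11 coefficient of A(t)B(t).
Σ = 1·(-12) + 0·11 + 1·(-10) + 0·9 + 1·(-8) + 0·7 + 1·(-6) + 0·5 + 1·(-4) + 0·3 + 1·(-2) + 0·1 = -42.

-42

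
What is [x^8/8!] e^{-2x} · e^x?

1

The EGF product rule gives c_8 = Σ_{k_1+k_2=8} C(8; k_1,k_2) · ∏ g_i(k_i), where e^{-2x} gives (-2)^k; e^x gives (1)^k.
g_1(k) for k = 0…8: 1, -2, 4, -8, 16, -32, 64, -128, 256.
g_2(k) for k = 0…8: 1, 1, 1, 1, 1, 1, 1, 1, 1.
c_8 = Σ_k C(8,k)·g_1(k)·g_2(8−k) = 1·1·1 + 8·(-2)·1 + 28·4·1 + 56·(-8)·1 + 70·16·1 + 56·(-32)·1 + 28·64·1 + 8·(-128)·1 + 1·256·1 = 1 − 16 + 112 − 448 + 1120 − 1792 + 1792 − 1024 + 256 = 1.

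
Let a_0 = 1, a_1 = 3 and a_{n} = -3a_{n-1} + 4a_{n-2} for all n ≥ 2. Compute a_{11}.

The ordinary generating function has denominator 1 + 3t - 4t^2.
Iterating the recurrence: a_0,…,a_{11} = 1, 3, -5, 27, -101, 411, -1637, 6555, -26213, 104859, -419429, 1677723.

1677723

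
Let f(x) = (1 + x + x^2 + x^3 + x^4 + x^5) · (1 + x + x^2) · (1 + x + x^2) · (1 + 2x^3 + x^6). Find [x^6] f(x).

(1 + x + x^2 + x^3 + x^4 + x^5) has coefficients 1,1,1,1,1,1 for degrees 0…5.
(1 + x + x^2) has coefficients 1,1,1,0,0,0,0 for degrees 0…6.
Multiplying by (1 + x + x^2) gives running coefficients 1,2,3,2,1,0,0 for degrees 0…6.
Finally multiplying by (1 + 2x^3 + x^6), the product of all factors after the first has coefficients 1,2,3,4,5,6,5 for degrees 0…6.
[x^6] = 1·5 + 1·6 + 1·5 + 1·4 + 1·3 + 1·2 = 25.

25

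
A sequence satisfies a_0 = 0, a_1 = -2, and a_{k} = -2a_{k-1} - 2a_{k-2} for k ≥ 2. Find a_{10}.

64

The ordinary generating function has denominator 1 + 2y + 2y^2.
Iterating the recurrence: a_0,…,a_{10} = 0, -2, 4, -4, 0, 8, -16, 16, 0, -32, 64.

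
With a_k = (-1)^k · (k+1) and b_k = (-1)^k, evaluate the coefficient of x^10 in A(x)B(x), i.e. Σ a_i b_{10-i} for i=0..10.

The convolution is the t^10 coefficient of A(t)B(t).
Σ = 1·1 − 2·(-1) + 3·1 − 4·(-1) + 5·1 − 6·(-1) + 7·1 − 8·(-1) + 9·1 − 10·(-1) + 11·1 = 66.

66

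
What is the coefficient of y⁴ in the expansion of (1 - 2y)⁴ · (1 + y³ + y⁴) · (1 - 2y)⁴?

(1 - 2y)⁴ has coefficients 1,-8,24,-32,16 for degrees 0…4.
(1 + y³ + y⁴) has coefficients 1,0,0,1,1 for degrees 0…4.
Finally multiplying by (1 - 2y)⁴, the product of all factors after the first has coefficients 1,-8,24,-31,9 for degrees 0…4.
[y⁴] = 1·9 − 8·(-31) + 24·24 − 32·(-8) + 16·1 = 1105.

1105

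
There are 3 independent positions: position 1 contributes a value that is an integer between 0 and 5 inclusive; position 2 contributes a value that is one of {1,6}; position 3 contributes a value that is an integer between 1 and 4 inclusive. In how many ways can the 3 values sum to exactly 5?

4

The generating function for the choices is (1 + z + z² + z³ + z⁴ + z⁵)·(z + z⁶)·(z + z² + z³ + z⁴); the count is [z⁵].
(1 + z + z² + z³ + z⁴ + z⁵) has coefficients 1,1,1,1,1,1 for degrees 0…5.
(z + z⁶) has coefficients 0,1,0,0,0,0 for degrees 0…5.
Finally multiplying by (z + z² + z³ + z⁴), the product of all factors after the first has coefficients 0,0,1,1,1,1 for degrees 0…5.
[z⁵] = 1·1 + 1·1 + 1·1 + 1·1 + 1·0 + 1·0 = 4.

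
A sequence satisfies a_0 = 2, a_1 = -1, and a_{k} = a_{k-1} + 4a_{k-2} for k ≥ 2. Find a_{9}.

2363

The ordinary generating function has denominator 1 - y - 4y^2.
Iterating the recurrence: a_0,…,a_{9} = 2, -1, 7, 3, 31, 43, 167, 339, 1007, 2363.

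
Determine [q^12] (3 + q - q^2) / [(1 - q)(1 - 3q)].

2568630

The denominator gives the recurrence a_n = 4a_(n−1) − 3a_(n−2) for n ≥ 3; the numerator fixes a_0 = 3, a_1 = 13, a_2 = 42.
Iterating: 3, 13, 42, 129, 390, 1173, 3522, 10569, 31710, 95133, 285402, 856209, 2568630, so a_12 = 2568630.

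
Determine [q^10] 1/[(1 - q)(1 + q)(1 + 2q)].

1365

The denominator gives the recurrence a_n = −2a_(n−1) + a_(n−2) + 2a_(n−3) for n ≥ 3; the numerator fixes a_0 = 1, a_1 = -2, a_2 = 5.
Iterating: 1, -2, 5, -10, 21, -42, 85, -170, 341, -682, 1365, so a_10 = 1365.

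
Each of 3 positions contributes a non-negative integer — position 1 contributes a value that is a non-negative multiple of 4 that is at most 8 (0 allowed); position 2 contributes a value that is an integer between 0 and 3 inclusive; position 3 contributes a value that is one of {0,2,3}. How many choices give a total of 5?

3

The generating function for the choices is (1 + q^4 + q^8)·(1 + q + q^2 + q^3)·(1 + q^2 + q^3); the count is [q^5].
(1 + q^4 + q^8) has coefficients 1,0,0,0,1,0 for degrees 0…5.
(1 + q + q^2 + q^3) has coefficients 1,1,1,1,0,0 for degrees 0…5.
Finally multiplying by (1 + q^2 + q^3), the product of all factors after the first has coefficients 1,1,2,3,2,2 for degrees 0…5.
[q^5] = 1·2 + 1·1 = 3.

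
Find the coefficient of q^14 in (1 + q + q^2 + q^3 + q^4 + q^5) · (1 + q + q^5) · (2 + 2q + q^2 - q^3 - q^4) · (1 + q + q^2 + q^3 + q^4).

(1 + q + q^2 + q^3 + q^4 + q^5) has coefficients 1,1,1,1,1,1 for degrees 0…5.
(1 + q + q^5) has coefficients 1,1,0,0,0,1,0,0,0,0,0,0,0,0,0 for degrees 0…14.
Multiplying by (2 + 2q + q^2 - q^3 - q^4) gives running coefficients 2,4,3,0,-2,1,2,1,-1,-1,0,0,0,0,0 for degrees 0…14.
Finally multiplying by (1 + q + q^2 + q^3 + q^4), the product of all factors after the first has coefficients 2,6,9,9,7,6,4,2,1,2,1,-1,-2,-1,0 for degrees 0…14.
[q^14] = 1·0 + 1·(-1) + 1·(-2) + 1·(-1) + 1·1 + 1·2 = -1.

-1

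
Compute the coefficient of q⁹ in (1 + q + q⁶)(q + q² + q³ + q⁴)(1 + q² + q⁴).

(1 + q + q⁶) has coefficients 1,1,0,0,0,0,1 for degrees 0…6.
(q + q² + q³ + q⁴) has coefficients 0,1,1,1,1,0,0,0,0,0 for degrees 0…9.
Finally multiplying by (1 + q² + q⁴), the product of all factors after the first has coefficients 0,1,1,2,2,2,2,1,1,0 for degrees 0…9.
[q⁹] = 1·0 + 1·1 + 1·2 = 3.

3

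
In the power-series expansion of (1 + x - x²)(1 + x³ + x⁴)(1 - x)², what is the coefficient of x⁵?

-3

(1 + x - x²) has coefficients 1,1,-1 for degrees 0…2.
(1 + x³ + x⁴) has coefficients 1,0,0,1,1,0 for degrees 0…5.
Finally multiplying by (1 - x)², the product of all factors after the first has coefficients 1,-2,1,1,-1,-1 for degrees 0…5.
[x⁵] = 1·(-1) + 1·(-1) − 1·1 = -3.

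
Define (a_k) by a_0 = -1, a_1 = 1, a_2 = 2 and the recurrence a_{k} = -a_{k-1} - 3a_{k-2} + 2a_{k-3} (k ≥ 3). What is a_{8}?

The ordinary generating function has denominator 1 + y + 3y^2 - 2y^3.
Iterating the recurrence: a_0,…,a_{8} = -1, 1, 2, -7, 3, 22, -45, -15, 194.

194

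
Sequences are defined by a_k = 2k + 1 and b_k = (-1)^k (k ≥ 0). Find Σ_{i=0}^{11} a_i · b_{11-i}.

The convolution is the t^11 coefficient of A(t)B(t).
Σ = 1·(-1) + 3·1 + 5·(-1) + 7·1 + 9·(-1) + 11·1 + 13·(-1) + 15·1 + 17·(-1) + 19·1 + 21·(-1) + 23·1 = 12.

12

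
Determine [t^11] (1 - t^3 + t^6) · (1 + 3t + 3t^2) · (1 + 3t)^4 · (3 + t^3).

(1 - t^3 + t^6) has coefficients 1,0,0,-1,0,0,1 for degrees 0…6.
(1 + 3t + 3t^2) has coefficients 1,3,3,0,0,0,0,0,0,0,0,0 for degrees 0…11.
Multiplying by (1 + 3t)^4 gives running coefficients 1,15,93,306,567,567,243,0,0,0,0,0 for degrees 0…11.
Finally multiplying by (3 + t^3), the product of all factors after the first has coefficients 3,45,279,919,1716,1794,1035,567,567,243,0,0 for degrees 0…11.
[t^11] = 1·0 − 1·567 + 1·1794 = 1227.

1227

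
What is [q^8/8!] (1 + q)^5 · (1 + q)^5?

1814400

The EGF product rule gives c_8 = Σ_{k_1+k_2=8} C(8; k_1,k_2) · ∏ g_i(k_i), where (1+q)^5 gives the falling factorial (5)_k; (1+q)^5 gives the falling factorial (5)_k.
g_1(k) for k = 0…8: 1, 5, 20, 60, 120, 120, 0, 0, 0.
g_2(k) for k = 0…8: 1, 5, 20, 60, 120, 120, 0, 0, 0.
c_8 = Σ_k C(8,k)·g_1(k)·g_2(8−k) = 56·60·120 + 70·120·120 + 56·120·60 = 403200 + 1008000 + 403200 = 1814400.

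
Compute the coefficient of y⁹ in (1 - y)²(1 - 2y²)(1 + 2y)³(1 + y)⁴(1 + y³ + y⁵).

(1 - y)² has coefficients 1,-2,1 for degrees 0…2.
(1 - 2y²) has coefficients 1,0,-2,0,0,0,0,0,0,0 for degrees 0…9.
Multiplying by (1 + 2y)³ gives running coefficients 1,6,10,-4,-24,-16,0,0,0,0 for degrees 0…9.
Multiplying by (1 + y)⁴ gives running coefficients 1,10,40,76,45,-90,-214,-196,-88,-16 for degrees 0…9.
Finally multiplying by (1 + y³ + y⁵), the product of all factors after the first has coefficients 1,10,40,77,55,-49,-128,-111,-102,-185 for degrees 0…9.
[y⁹] = 1·(-185) − 2·(-102) + 1·(-111) = -92.

-92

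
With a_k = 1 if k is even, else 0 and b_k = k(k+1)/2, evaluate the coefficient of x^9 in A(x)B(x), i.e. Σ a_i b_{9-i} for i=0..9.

Write out a_i and b_{9-i} for i = 0,…,9 and sum the products.
Σ = 1·45 + 0·36 + 1·28 + 0·21 + 1·15 + 0·10 + 1·6 + 0·3 + 1·1 + 0·0 = 95.

95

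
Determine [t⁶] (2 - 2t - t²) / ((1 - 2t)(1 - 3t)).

The denominator gives the recurrence a_n = 5a_(n−1) − 6a_(n−2) for n ≥ 3; the numerator fixes a_0 = 2, a_1 = 8, a_2 = 27.
Iterating: 2, 8, 27, 87, 273, 843, 2577, so a_6 = 2577.

2577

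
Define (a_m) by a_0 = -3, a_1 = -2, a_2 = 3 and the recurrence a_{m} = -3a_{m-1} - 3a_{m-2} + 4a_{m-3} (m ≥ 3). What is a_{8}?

-1065

The ordinary generating function has denominator 1 + 3y + 3y^2 - 4y^3.
Iterating the recurrence: a_0,…,a_{8} = -3, -2, 3, -15, 28, -27, -63, 382, -1065.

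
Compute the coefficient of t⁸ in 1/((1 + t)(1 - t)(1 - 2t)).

Partial fractions give a closed form: a_n = (1/6)·(-1)^n + (-1/2)·1^n + (4/3)·2^n.
At n = 8: a_8 = 341.

341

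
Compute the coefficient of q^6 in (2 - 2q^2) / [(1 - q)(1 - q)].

The denominator gives the recurrence a_n = 2a_(n−1) − a_(n−2) for n ≥ 3; the numerator fixes a_0 = 2, a_1 = 4, a_2 = 4.
Iterating: 2, 4, 4, 4, 4, 4, 4, so a_6 = 4.

4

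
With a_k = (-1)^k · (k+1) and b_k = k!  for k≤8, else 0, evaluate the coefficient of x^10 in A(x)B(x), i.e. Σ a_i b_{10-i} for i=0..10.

103819

The convolution is the x^10 coefficient of A(x)B(x).
Σ = 1·0 − 2·0 + 3·40320 − 4·5040 + 5·720 − 6·120 + 7·24 − 8·6 + 9·2 − 10·1 + 11·1 = 103819.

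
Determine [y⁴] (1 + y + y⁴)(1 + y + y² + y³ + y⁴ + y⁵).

3

(1 + y + y⁴) has coefficients 1,1,0,0,1 for degrees 0…4.
(1 + y + y² + y³ + y⁴ + y⁵) has coefficients 1,1,1,1,1 for degrees 0…4.
[y⁴] = 1·1 + 1·1 + 1·1 = 3.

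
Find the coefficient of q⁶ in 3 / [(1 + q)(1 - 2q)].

Partial fractions give a closed form: a_n = (1)·(-1)^n + (2)·2^n.
At n = 6: a_6 = 129.

129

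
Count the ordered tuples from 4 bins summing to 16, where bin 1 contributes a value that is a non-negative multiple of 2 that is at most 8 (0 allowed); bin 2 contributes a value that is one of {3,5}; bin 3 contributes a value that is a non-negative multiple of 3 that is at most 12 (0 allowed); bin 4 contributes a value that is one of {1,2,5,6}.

13

The generating function for the choices is (1 + q² + q⁴ + q⁶ + q⁸)·(q³ + q⁵)·(1 + q³ + q⁶ + q⁹ + q¹²)·(q + q² + q⁵ + q⁶); the count is [q¹⁶].
(1 + q² + q⁴ + q⁶ + q⁸) has coefficients 1,0,1,0,1,0,1,0,1 for degrees 0…8.
(q³ + q⁵) has coefficients 0,0,0,1,0,1,0,0,0,0,0,0,0,0,0,0,0 for degrees 0…16.
Multiplying by (1 + q³ + q⁶ + q⁹ + q¹²) gives running coefficients 0,0,0,1,0,1,1,0,1,1,0,1,1,0,1,1,0 for degrees 0…16.
Finally multiplying by (q + q² + q⁵ + q⁶), the product of all factors after the first has coefficients 0,0,0,0,1,1,1,2,2,2,3,3,2,3,3,2,3 for degrees 0…16.
[q¹⁶] = 1·3 + 1·3 + 1·2 + 1·3 + 1·2 = 13.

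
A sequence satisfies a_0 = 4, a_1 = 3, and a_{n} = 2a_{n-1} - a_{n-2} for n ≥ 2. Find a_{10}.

The ordinary generating function has denominator 1 - 2y + y^2.
Iterating the recurrence: a_0,…,a_{10} = 4, 3, 2, 1, 0, -1, -2, -3, -4, -5, -6.

-6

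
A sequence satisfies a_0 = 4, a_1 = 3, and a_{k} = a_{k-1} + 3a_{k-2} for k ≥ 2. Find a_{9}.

The ordinary generating function has denominator 1 - x - 3x^2.
Iterating the recurrence: a_0,…,a_{9} = 4, 3, 15, 24, 69, 141, 348, 771, 1815, 4128.

4128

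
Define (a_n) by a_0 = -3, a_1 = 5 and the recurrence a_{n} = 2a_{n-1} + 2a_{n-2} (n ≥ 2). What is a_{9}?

The ordinary generating function has denominator 1 - 2y - 2y^2.
Iterating the recurrence: a_0,…,a_{9} = -3, 5, 4, 18, 44, 124, 336, 920, 2512, 6864.

6864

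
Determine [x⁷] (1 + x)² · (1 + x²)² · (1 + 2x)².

12

(1 + x)² has coefficients 1,2,1 for degrees 0…2.
(1 + x²)² has coefficients 1,0,2,0,1,0,0,0 for degrees 0…7.
Finally multiplying by (1 + 2x)², the product of all factors after the first has coefficients 1,4,6,8,9,4,4,0 for degrees 0…7.
[x⁷] = 1·0 + 2·4 + 1·4 = 12.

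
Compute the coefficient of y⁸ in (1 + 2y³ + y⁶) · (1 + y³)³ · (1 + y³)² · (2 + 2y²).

42

(1 + 2y³ + y⁶) has coefficients 1,0,0,2,0,0,1 for degrees 0…6.
(1 + y³)³ has coefficients 1,0,0,3,0,0,3,0,0 for degrees 0…8.
Multiplying by (1 + y³)² gives running coefficients 1,0,0,5,0,0,10,0,0 for degrees 0…8.
Finally multiplying by (2 + 2y²), the product of all factors after the first has coefficients 2,0,2,10,0,10,20,0,20 for degrees 0…8.
[y⁸] = 1·20 + 2·10 + 1·2 = 42.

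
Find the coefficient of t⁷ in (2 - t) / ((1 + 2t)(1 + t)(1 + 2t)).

-4355

The denominator gives the recurrence a_n = −5a_(n−1) − 8a_(n−2) − 4a_(n−3) for n ≥ 3; the numerator fixes a_0 = 2, a_1 = -11, a_2 = 39.
Iterating: 2, -11, 39, -115, 307, -771, 1859, -4355, so a_7 = -4355.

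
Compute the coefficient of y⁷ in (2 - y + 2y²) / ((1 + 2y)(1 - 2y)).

The denominator gives the recurrence a_n = 4a_(n−2) for n ≥ 3; the numerator fixes a_0 = 2, a_1 = -1, a_2 = 10.
Iterating: 2, -1, 10, -4, 40, -16, 160, -64, so a_7 = -64.

-64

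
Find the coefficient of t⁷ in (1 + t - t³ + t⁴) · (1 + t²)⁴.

-2

(1 + t - t³ + t⁴) has coefficients 1,1,0,-1,1 for degrees 0…4.
(1 + t²)⁴ has coefficients 1,0,4,0,6,0,4,0 for degrees 0…7.
[t⁷] = 1·0 + 1·4 − 1·6 + 1·0 = -2.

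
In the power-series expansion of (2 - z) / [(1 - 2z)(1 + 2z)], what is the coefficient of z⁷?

The denominator gives the recurrence a_n = 4a_(n−2) for n ≥ 3; the numerator fixes a_0 = 2, a_1 = -1, a_2 = 8.
Iterating: 2, -1, 8, -4, 32, -16, 128, -64, so a_7 = -64.

-64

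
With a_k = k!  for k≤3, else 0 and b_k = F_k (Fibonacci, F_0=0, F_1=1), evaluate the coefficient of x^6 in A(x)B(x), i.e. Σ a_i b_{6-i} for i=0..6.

31

Write out a_i and b_{6-i} for i = 0,…,6 and sum the products.
Σ = 1·8 + 1·5 + 2·3 + 6·2 + 0·1 + 0·1 + 0·0 = 31.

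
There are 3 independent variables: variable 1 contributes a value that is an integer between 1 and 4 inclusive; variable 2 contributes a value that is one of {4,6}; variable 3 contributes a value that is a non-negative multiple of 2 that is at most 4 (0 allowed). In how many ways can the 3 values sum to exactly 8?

3

The generating function for the choices is (z + z² + z³ + z⁴)·(z⁴ + z⁶)·(1 + z² + z⁴); the count is [z⁸].
(z + z² + z³ + z⁴) has coefficients 0,1,1,1,1 for degrees 0…4.
(z⁴ + z⁶) has coefficients 0,0,0,0,1,0,1,0,0 for degrees 0…8.
Finally multiplying by (1 + z² + z⁴), the product of all factors after the first has coefficients 0,0,0,0,1,0,2,0,2 for degrees 0…8.
[z⁸] = 1·0 + 1·2 + 1·0 + 1·1 = 3.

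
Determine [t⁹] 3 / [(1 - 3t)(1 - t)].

Partial fractions give a closed form: a_n = (9/2)·3^n + (-3/2)·1^n.
At n = 9: a_9 = 88572.

88572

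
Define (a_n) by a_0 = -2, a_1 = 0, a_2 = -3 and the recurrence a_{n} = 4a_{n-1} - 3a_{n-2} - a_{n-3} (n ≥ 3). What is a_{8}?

The ordinary generating function has denominator 1 - 4x + 3x^2 + x^3.
Iterating the recurrence: a_0,…,a_{8} = -2, 0, -3, -10, -31, -91, -261, -740, -2086.

-2086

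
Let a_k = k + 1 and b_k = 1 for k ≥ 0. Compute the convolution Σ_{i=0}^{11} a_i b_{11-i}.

The convolution is the x^11 coefficient of A(x)B(x).
Σ = 1·1 + 2·1 + 3·1 + 4·1 + 5·1 + 6·1 + 7·1 + 8·1 + 9·1 + 10·1 + 11·1 + 12·1 = 78.

78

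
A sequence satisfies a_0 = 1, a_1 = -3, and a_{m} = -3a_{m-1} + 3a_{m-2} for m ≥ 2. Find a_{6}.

The ordinary generating function has denominator 1 + 3t - 3t^2.
Iterating the recurrence: a_0,…,a_{6} = 1, -3, 12, -45, 171, -648, 2457.

2457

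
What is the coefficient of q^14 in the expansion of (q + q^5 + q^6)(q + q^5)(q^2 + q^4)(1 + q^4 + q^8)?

4

(q + q^5 + q^6) has coefficients 0,1,0,0,0,1,1 for degrees 0…6.
(q + q^5) has coefficients 0,1,0,0,0,1,0,0,0,0,0,0,0,0,0 for degrees 0…14.
Multiplying by (q^2 + q^4) gives running coefficients 0,0,0,1,0,1,0,1,0,1,0,0,0,0,0 for degrees 0…14.
Finally multiplying by (1 + q^4 + q^8), the product of all factors after the first has coefficients 0,0,0,1,0,1,0,2,0,2,0,2,0,2,0 for degrees 0…14.
[q^14] = 1·2 + 1·2 + 1·0 = 4.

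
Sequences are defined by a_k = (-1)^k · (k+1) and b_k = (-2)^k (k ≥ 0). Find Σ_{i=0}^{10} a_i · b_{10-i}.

Write out a_i and b_{10-i} for i = 0,…,10 and sum the products.
Σ = 1·1024 − 2·(-512) + 3·256 − 4·(-128) + 5·64 − 6·(-32) + 7·16 − 8·(-8) + 9·4 − 10·(-2) + 11·1 = 4083.

4083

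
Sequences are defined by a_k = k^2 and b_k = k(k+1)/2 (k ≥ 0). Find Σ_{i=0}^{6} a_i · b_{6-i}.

182

Write out a_i and b_{6-i} for i = 0,…,6 and sum the products.
Σ = 0·21 + 1·15 + 4·10 + 9·6 + 16·3 + 25·1 + 36·0 = 182.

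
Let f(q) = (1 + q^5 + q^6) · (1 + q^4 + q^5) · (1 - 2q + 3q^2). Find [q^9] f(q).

(1 + q^5 + q^6) has coefficients 1,0,0,0,0,1,1 for degrees 0…6.
(1 + q^4 + q^5) has coefficients 1,0,0,0,1,1,0,0,0,0 for degrees 0…9.
Finally multiplying by (1 - 2q + 3q^2), the product of all factors after the first has coefficients 1,-2,3,0,1,-1,1,3,0,0 for degrees 0…9.
[q^9] = 1·0 + 1·1 + 1·0 = 1.

1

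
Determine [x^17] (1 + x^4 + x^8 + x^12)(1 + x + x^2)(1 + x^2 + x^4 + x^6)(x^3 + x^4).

6

(1 + x^4 + x^8 + x^12) has coefficients 1,0,0,0,1,0,0,0,1,0,0,0,1 for degrees 0…12.
(1 + x + x^2) has coefficients 1,1,1,0,0,0,0,0,0,0,0,0,0,0,0,0,0,0 for degrees 0…17.
Multiplying by (1 + x^2 + x^4 + x^6) gives running coefficients 1,1,2,1,2,1,2,1,1,0,0,0,0,0,0,0,0,0 for degrees 0…17.
Finally multiplying by (x^3 + x^4), the product of all factors after the first has coefficients 0,0,0,1,2,3,3,3,3,3,3,2,1,0,0,0,0,0 for degrees 0…17.
[x^17] = 1·0 + 1·0 + 1·3 + 1·3 = 6.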